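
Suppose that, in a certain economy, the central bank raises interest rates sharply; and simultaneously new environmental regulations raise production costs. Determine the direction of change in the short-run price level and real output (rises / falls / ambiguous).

Price level: ambiguous; output: falls

The first event is a negative demand shock: AD shifts left, which by itself pushes P down and Y down.
The second is an adverse supply shock: SRAS shifts left, which by itself pushes P up and Y down.
The two shocks push P in opposite directions, so the effect on P is ambiguous. Both shocks push Y down, so Y falls.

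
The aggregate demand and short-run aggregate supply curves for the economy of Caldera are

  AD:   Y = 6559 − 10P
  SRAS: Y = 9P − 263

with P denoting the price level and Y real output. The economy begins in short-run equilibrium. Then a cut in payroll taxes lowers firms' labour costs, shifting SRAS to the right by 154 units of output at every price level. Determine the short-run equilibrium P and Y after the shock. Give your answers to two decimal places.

P = 350.95, Y = 3049.53

This is a positive supply shock: SRAS shifts right.
New SRAS: Y = 9P − 109.
Set AD = SRAS: 6559 − 10P = 9P − 109, so 6668 = 19P and P = 350.95.
Substituting into AD, Y = 3049.53.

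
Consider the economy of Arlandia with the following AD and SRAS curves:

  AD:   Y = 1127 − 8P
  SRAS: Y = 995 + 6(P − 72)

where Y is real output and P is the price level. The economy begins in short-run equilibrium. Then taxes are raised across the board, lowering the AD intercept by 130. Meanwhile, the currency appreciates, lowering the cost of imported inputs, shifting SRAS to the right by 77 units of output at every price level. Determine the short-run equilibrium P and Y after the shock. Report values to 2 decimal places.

After both shocks: AD is Y = 997 − 8P and SRAS is Y = 640 + 6P.
Setting them equal: 357 = 14P, so P = 25.50.
Substituting into AD, Y = 793.00.

P = 25.50, Y = 793.00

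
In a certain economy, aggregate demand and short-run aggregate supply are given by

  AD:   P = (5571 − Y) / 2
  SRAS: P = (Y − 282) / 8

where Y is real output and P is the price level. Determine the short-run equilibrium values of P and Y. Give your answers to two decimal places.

Rearrange AD to Y = 5571 − 2P.
Rearrange SRAS to Y = 282 + 8P.
Set AD = SRAS: 5571 − 2P = 282 + 8P, so 5289 = 10P and P = 528.90.
Substituting into AD, Y = 5571 − 2P = 4513.20.

P = 528.90, Y = 4513.20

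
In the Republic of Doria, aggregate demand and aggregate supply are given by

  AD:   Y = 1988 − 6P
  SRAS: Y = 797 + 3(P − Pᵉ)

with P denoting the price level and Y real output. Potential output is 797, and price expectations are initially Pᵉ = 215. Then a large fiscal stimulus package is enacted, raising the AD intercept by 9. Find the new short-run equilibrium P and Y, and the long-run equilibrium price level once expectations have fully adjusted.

Short run: P = 205, Y = 767. Long run: P = 200.

AD shifts right: new AD is Y = 1997 − 6P. With Pᵉ = 215, SRAS is Y = 152 + 3P.
Short run: 1997 − 6P = 152 + 3P gives 1845 = 9P, so P = 205 and Y = 1997 − 6·205 = 767.
Y = 767 is below potential 797; expectations adjust and SRAS shifts right until Y = 797.
Long run: on the new AD curve, 797 = 1997 − 6P gives P = 200.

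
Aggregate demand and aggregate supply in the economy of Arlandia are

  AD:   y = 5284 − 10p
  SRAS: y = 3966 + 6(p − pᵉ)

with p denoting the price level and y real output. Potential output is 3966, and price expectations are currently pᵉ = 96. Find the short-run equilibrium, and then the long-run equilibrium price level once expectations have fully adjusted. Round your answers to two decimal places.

Short run: with pᵉ = 96, SRAS is y = 3390 + 6p. Setting AD = SRAS gives 1894 = 16p, so p = 118.38 and y = 5284 − 10p = 4100.25.
Output 4100.25 is above potential 3966, so over time expected prices rise and SRAS shifts left until y returns to 3966.
Long run: y = 3966 on the AD curve gives 3966 = 5284 − 10p, so p = 131.80.

Short run: p = 118.38, y = 4100.25. Long run: p = 131.80.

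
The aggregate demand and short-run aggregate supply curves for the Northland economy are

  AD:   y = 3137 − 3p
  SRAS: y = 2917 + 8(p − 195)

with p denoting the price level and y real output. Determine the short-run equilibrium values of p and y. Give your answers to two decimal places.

Write SRAS as y = 2917 + 8p − 1560 = 1357 + 8p.
Set AD = SRAS: 3137 − 3p = 1357 + 8p, so 1780 = 11p and p = 161.82.
Substituting into AD, y = 3137 − 3p = 2651.55.

p = 161.82, y = 2651.55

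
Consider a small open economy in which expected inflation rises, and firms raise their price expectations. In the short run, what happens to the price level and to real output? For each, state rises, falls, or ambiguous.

Price level: rises; output: falls

This is an adverse supply shock: SRAS shifts left.
Moving along the downward-sloping AD curve, P rises and Y falls.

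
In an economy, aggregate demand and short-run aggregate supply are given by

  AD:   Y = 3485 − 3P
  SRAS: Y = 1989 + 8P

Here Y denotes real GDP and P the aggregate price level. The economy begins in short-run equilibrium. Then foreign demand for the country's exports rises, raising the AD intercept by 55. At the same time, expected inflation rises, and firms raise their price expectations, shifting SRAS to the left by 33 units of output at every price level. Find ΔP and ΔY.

ΔP = +8, ΔY = +31

After both shocks: AD is Y = 3540 − 3P and SRAS is Y = 1956 + 8P.
Setting them equal: 1584 = 11P, so P = 144.
Y = 3540 − 3·144 = 3108.
Initially P = 136, Y = 3077, so ΔP = +8 and ΔY = +31.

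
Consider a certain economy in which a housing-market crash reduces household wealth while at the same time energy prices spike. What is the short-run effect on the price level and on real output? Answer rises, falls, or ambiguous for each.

Price level: ambiguous; output: falls

The first event is a negative demand shock: AD shifts left, which by itself pushes P down and Y down.
The second is an adverse supply shock: SRAS shifts left, which by itself pushes P up and Y down.
The two shocks push P in opposite directions, so the effect on P is ambiguous. Both shocks push Y down, so Y falls.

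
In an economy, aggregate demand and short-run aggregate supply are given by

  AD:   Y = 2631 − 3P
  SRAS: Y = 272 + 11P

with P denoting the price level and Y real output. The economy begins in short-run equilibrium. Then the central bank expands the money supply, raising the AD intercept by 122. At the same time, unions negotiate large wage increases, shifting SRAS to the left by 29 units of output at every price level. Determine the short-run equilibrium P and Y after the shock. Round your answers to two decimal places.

After both shocks: AD is Y = 2753 − 3P and SRAS is Y = 243 + 11P.
Setting them equal: 2510 = 14P, so P = 179.29.
Substituting into AD, Y = 2215.14.

P = 179.29, Y = 2215.14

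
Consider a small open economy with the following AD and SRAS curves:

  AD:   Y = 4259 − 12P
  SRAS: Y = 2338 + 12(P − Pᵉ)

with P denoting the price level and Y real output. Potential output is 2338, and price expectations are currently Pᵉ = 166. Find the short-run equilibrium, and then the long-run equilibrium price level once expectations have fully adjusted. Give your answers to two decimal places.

Short run: P = 163.04, Y = 2302.50. Long run: P = 160.08.

Short run: with Pᵉ = 166, SRAS is Y = 346 + 12P. Setting AD = SRAS gives 3913 = 24P, so P = 163.04 and Y = 4259 − 12P = 2302.50.
Output 2302.50 is below potential 2338, so over time expected prices fall and SRAS shifts right until Y returns to 2338.
Long run: Y = 2338 on the AD curve gives 2338 = 4259 − 12P, so P = 160.08.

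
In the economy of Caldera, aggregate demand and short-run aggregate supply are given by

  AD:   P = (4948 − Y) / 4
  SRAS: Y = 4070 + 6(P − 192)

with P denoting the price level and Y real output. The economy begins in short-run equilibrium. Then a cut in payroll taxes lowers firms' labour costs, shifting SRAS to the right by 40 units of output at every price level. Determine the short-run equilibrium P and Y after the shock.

This is a positive supply shock: SRAS shifts right.
New SRAS: Y = 2958 + 6P.
Set AD = SRAS: 4948 − 4P = 2958 + 6P, so 1990 = 10P and P = 199.
Y = 4948 − 4·199 = 4152.

P = 199, Y = 4152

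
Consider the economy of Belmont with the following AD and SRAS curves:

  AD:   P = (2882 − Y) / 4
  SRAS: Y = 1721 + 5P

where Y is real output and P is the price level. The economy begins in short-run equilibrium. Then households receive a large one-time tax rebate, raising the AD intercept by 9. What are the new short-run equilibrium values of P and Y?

This is a positive demand shock: AD shifts right.
New AD: Y = 2891 − 4P.
Set AD = SRAS: 2891 − 4P = 1721 + 5P, so 1170 = 9P and P = 130.
Y = 2891 − 4·130 = 2371.

P = 130, Y = 2371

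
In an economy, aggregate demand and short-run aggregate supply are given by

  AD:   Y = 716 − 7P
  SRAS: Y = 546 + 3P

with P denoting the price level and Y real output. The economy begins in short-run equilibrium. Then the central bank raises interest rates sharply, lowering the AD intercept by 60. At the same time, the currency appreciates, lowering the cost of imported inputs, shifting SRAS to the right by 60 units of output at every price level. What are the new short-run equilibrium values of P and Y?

After both shocks: AD is Y = 656 − 7P and SRAS is Y = 606 + 3P.
Setting them equal: 50 = 10P, so P = 5.
Y = 656 − 7·5 = 621.

P = 5, Y = 621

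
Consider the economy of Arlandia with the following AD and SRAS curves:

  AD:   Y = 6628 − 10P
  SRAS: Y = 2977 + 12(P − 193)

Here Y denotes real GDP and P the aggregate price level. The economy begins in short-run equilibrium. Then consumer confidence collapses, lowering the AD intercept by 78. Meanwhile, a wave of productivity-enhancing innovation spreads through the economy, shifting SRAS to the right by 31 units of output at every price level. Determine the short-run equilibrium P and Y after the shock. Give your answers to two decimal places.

P = 266.27, Y = 3887.27

After both shocks: AD is Y = 6550 − 10P and SRAS is Y = 692 + 12P.
Setting them equal: 5858 = 22P, so P = 266.27.
Substituting into AD, Y = 3887.27.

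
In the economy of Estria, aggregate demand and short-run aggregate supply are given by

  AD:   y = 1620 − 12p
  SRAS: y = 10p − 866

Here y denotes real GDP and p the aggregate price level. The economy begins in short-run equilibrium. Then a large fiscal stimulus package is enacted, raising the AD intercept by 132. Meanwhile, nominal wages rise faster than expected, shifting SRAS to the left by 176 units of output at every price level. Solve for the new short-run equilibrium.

p = 127, y = 228

After both shocks: AD is y = 1752 − 12p and SRAS is y = 10p − 1042.
Setting them equal: 2794 = 22p, so p = 127.
y = 1752 − 12·127 = 228.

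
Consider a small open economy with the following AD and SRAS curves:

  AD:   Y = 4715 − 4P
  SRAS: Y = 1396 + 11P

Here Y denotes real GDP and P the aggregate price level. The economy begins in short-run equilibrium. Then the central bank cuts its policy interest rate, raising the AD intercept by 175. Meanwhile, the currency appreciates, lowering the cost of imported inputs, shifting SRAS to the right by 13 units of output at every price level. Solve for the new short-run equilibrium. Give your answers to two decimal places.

P = 232.07, Y = 3961.73

After both shocks: AD is Y = 4890 − 4P and SRAS is Y = 1409 + 11P.
Setting them equal: 3481 = 15P, so P = 232.07.
Substituting into AD, Y = 3961.73.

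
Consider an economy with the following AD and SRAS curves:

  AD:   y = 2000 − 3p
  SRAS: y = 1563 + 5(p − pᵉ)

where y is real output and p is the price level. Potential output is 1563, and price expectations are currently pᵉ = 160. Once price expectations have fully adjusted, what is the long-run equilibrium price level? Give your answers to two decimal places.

Short run: with pᵉ = 160, SRAS is y = 763 + 5p. Setting AD = SRAS gives 1237 = 8p, so p = 154.63 and y = 2000 − 3p = 1536.13.
Output 1536.13 is below potential 1563, so over time expected prices fall and SRAS shifts right until y returns to 1563.
Long run: y = 1563 on the AD curve gives 1563 = 2000 − 3p, so p = 145.67.

Long-run p = 145.67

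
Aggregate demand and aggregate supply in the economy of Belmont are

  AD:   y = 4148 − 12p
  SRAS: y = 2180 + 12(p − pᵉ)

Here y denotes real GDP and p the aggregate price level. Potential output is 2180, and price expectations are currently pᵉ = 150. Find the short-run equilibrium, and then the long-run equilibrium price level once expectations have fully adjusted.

Short run: with pᵉ = 150, SRAS is y = 380 + 12p. Setting AD = SRAS gives 3768 = 24p, so p = 157 and y = 4148 − 12·157 = 2264.
Output 2264 is above potential 2180, so over time expected prices rise and SRAS shifts left until y returns to 2180.
Long run: y = 2180 on the AD curve gives 2180 = 4148 − 12p, so p = 164.

Short run: p = 157, y = 2264. Long run: p = 164.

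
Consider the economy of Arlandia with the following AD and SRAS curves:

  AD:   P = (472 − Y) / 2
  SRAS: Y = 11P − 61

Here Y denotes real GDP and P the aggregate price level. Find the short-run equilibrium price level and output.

P = 41, Y = 390

Rearrange AD to Y = 472 − 2P.
Set AD = SRAS: 472 − 2P = 11P − 61, so 533 = 13P and P = 41.
Then Y = 472 − 2·41 = 390.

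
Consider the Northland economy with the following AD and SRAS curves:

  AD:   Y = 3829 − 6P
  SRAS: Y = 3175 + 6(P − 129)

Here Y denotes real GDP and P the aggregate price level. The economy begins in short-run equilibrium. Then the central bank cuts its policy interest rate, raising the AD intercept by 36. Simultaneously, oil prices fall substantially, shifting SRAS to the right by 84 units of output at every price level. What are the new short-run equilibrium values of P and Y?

After both shocks: AD is Y = 3865 − 6P and SRAS is Y = 2485 + 6P.
Setting them equal: 1380 = 12P, so P = 115.
Y = 3865 − 6·115 = 3175.

P = 115, Y = 3175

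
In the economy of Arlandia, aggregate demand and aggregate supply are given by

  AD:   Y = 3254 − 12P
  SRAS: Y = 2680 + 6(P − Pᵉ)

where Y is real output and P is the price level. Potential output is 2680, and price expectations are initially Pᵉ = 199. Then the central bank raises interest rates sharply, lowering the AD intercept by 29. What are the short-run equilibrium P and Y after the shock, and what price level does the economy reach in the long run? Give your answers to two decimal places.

Short run: P = 96.61, Y = 2065.67. Long run: P = 45.42.

AD shifts left: new AD is Y = 3225 − 12P. With Pᵉ = 199, SRAS is Y = 1486 + 6P.
Short run: 3225 − 12P = 1486 + 6P gives 1739 = 18P, so P = 96.61 and Y = 3225 − 12P = 2065.67.
Y = 2065.67 is below potential 2680; expectations adjust and SRAS shifts right until Y = 2680.
Long run: on the new AD curve, 2680 = 3225 − 12P gives P = 45.42.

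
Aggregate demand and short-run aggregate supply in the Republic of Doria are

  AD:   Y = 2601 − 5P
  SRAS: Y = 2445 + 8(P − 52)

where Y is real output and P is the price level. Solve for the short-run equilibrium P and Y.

P = 44, Y = 2381

Write SRAS as Y = 2445 + 8P − 416 = 2029 + 8P.
Set AD = SRAS: 2601 − 5P = 2029 + 8P, so 572 = 13P and P = 44.
Then Y = 2601 − 5·44 = 2381.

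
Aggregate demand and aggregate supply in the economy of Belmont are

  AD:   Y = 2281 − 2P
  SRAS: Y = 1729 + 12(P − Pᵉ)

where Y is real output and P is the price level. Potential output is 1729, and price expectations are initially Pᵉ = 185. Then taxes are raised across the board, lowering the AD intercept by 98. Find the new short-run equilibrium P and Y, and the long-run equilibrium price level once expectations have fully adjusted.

AD shifts left: new AD is Y = 2183 − 2P. With Pᵉ = 185, SRAS is Y = 12P − 491.
Short run: 2183 − 2P = 12P − 491 gives 2674 = 14P, so P = 191 and Y = 2183 − 2·191 = 1801.
Y = 1801 is above potential 1729; expectations adjust and SRAS shifts left until Y = 1729.
Long run: on the new AD curve, 1729 = 2183 − 2P gives P = 227.

Short run: P = 191, Y = 1801. Long run: P = 227.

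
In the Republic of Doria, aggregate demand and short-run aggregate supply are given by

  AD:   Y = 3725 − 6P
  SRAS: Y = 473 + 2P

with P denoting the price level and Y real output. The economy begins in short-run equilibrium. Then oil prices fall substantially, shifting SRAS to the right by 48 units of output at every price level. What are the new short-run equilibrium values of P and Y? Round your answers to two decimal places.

P = 400.50, Y = 1322.00

This is a positive supply shock: SRAS shifts right.
New SRAS: Y = 521 + 2P.
Set AD = SRAS: 3725 − 6P = 521 + 2P, so 3204 = 8P and P = 400.50.
Substituting into AD, Y = 1322.00.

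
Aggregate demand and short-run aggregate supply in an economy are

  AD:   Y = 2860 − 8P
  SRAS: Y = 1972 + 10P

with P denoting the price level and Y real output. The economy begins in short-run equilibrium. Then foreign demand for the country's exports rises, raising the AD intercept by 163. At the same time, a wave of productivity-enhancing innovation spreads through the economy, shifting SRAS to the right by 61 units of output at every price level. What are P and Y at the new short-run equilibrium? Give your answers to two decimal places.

P = 55.00, Y = 2583.00

After both shocks: AD is Y = 3023 − 8P and SRAS is Y = 2033 + 10P.
Setting them equal: 990 = 18P, so P = 55.00.
Substituting into AD, Y = 2583.00.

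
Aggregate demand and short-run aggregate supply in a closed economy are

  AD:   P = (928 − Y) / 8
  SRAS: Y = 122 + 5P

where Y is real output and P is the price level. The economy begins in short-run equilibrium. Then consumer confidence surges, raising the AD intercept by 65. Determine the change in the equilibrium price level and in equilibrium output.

ΔP = +5, ΔY = +25

This is a positive demand shock: AD shifts right.
New AD: Y = 993 − 8P.
Set AD = SRAS: 993 − 8P = 122 + 5P, so 871 = 13P and P = 67.
Y = 993 − 8·67 = 457.
Initially P = 62, Y = 432, so ΔP = +5 and ΔY = +25.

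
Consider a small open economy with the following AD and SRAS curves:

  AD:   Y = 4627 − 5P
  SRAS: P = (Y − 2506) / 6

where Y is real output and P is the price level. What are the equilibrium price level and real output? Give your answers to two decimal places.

P = 192.82, Y = 3662.91

Rearrange SRAS to Y = 2506 + 6P.
Set AD = SRAS: 4627 − 5P = 2506 + 6P, so 2121 = 11P and P = 192.82.
Substituting into AD, Y = 4627 − 5P = 3662.91.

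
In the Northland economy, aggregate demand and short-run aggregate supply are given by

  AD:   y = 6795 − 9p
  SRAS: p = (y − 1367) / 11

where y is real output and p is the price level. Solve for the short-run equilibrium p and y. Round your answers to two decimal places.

p = 271.40, y = 4352.40

Rearrange SRAS to y = 1367 + 11p.
Set AD = SRAS: 6795 − 9p = 1367 + 11p, so 5428 = 20p and p = 271.40.
Substituting into AD, y = 6795 − 9p = 4352.40.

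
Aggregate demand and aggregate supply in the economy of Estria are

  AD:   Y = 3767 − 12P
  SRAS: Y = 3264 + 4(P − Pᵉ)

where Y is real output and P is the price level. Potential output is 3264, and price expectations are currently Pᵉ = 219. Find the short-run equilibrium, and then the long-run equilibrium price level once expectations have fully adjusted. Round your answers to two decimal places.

Short run: with Pᵉ = 219, SRAS is Y = 2388 + 4P. Setting AD = SRAS gives 1379 = 16P, so P = 86.19 and Y = 3767 − 12P = 2732.75.
Output 2732.75 is below potential 3264, so over time expected prices fall and SRAS shifts right until Y returns to 3264.
Long run: Y = 3264 on the AD curve gives 3264 = 3767 − 12P, so P = 41.92.

Short run: P = 86.19, Y = 2732.75. Long run: P = 41.92.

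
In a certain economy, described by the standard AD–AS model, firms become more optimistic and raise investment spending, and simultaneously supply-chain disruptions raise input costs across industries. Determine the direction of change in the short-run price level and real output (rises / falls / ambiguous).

Price level: rises; output: ambiguous

The first event is a positive demand shock: AD shifts right, which by itself pushes P up and Y up.
The second is an adverse supply shock: SRAS shifts left, which by itself pushes P up and Y down.
Both shocks push P up, so P rises. The two shocks push Y in opposite directions, so the effect on Y is ambiguous.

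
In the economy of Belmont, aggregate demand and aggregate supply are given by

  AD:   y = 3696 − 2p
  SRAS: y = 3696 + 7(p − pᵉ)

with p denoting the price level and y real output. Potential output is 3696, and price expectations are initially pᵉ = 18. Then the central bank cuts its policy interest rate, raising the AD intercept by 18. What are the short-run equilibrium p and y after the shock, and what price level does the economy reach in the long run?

Short run: p = 16, y = 3682. Long run: p = 9.

AD shifts right: new AD is y = 3714 − 2p. With pᵉ = 18, SRAS is y = 3570 + 7p.
Short run: 3714 − 2p = 3570 + 7p gives 144 = 9p, so p = 16 and y = 3714 − 2·16 = 3682.
y = 3682 is below potential 3696; expectations adjust and SRAS shifts right until y = 3696.
Long run: on the new AD curve, 3696 = 3714 − 2p gives p = 9.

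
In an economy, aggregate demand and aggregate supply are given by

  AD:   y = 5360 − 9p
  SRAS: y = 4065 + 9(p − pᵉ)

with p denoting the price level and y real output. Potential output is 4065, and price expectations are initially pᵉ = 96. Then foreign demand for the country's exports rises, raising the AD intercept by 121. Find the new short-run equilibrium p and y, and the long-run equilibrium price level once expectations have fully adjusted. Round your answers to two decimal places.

AD shifts right: new AD is y = 5481 − 9p. With pᵉ = 96, SRAS is y = 3201 + 9p.
Short run: 5481 − 9p = 3201 + 9p gives 2280 = 18p, so p = 126.67 and y = 5481 − 9p = 4341.00.
y = 4341.00 is above potential 4065; expectations adjust and SRAS shifts left until y = 4065.
Long run: on the new AD curve, 4065 = 5481 − 9p gives p = 157.33.

Short run: p = 126.67, y = 4341.00. Long run: p = 157.33.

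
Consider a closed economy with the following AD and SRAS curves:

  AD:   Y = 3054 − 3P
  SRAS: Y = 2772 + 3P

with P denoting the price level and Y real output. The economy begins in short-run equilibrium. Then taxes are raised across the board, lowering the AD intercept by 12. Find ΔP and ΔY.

This is a negative demand shock: AD shifts left.
New AD: Y = 3042 − 3P.
Set AD = SRAS: 3042 − 3P = 2772 + 3P, so 270 = 6P and P = 45.
Y = 3042 − 3·45 = 2907.
Initially P = 47, Y = 2913, so ΔP = -2 and ΔY = -6.

ΔP = -2, ΔY = -6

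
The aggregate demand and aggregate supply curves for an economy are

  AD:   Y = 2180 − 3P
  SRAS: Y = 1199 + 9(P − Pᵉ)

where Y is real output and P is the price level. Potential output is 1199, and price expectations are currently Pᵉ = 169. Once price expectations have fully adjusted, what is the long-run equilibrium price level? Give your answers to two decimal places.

Short run: with Pᵉ = 169, SRAS is Y = 9P − 322. Setting AD = SRAS gives 2502 = 12P, so P = 208.50 and Y = 2180 − 3P = 1554.50.
Output 1554.50 is above potential 1199, so over time expected prices rise and SRAS shifts left until Y returns to 1199.
Long run: Y = 1199 on the AD curve gives 1199 = 2180 − 3P, so P = 327.00.

Long-run P = 327.00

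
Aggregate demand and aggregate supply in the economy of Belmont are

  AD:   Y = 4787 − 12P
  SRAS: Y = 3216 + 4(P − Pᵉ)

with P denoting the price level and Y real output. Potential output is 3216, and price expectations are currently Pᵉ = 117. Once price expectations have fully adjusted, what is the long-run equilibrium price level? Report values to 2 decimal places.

Short run: with Pᵉ = 117, SRAS is Y = 2748 + 4P. Setting AD = SRAS gives 2039 = 16P, so P = 127.44 and Y = 4787 − 12P = 3257.75.
Output 3257.75 is above potential 3216, so over time expected prices rise and SRAS shifts left until Y returns to 3216.
Long run: Y = 3216 on the AD curve gives 3216 = 4787 − 12P, so P = 130.92.

Long-run P = 130.92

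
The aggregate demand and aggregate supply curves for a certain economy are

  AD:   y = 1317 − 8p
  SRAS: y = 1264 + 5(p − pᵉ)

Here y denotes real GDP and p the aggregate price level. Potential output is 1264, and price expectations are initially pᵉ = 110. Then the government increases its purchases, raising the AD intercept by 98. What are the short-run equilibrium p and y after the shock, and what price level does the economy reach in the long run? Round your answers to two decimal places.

AD shifts right: new AD is y = 1415 − 8p. With pᵉ = 110, SRAS is y = 714 + 5p.
Short run: 1415 − 8p = 714 + 5p gives 701 = 13p, so p = 53.92 and y = 1415 − 8p = 983.62.
y = 983.62 is below potential 1264; expectations adjust and SRAS shifts right until y = 1264.
Long run: on the new AD curve, 1264 = 1415 − 8p gives p = 18.88.

Short run: p = 53.92, y = 983.62. Long run: p = 18.88.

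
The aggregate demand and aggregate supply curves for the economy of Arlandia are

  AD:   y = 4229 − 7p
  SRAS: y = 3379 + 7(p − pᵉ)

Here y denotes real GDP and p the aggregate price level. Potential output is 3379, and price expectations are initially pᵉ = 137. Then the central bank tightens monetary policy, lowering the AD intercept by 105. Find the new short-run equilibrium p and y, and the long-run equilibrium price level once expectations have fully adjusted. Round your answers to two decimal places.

Short run: p = 121.71, y = 3272.00. Long run: p = 106.43.

AD shifts left: new AD is y = 4124 − 7p. With pᵉ = 137, SRAS is y = 2420 + 7p.
Short run: 4124 − 7p = 2420 + 7p gives 1704 = 14p, so p = 121.71 and y = 4124 − 7p = 3272.00.
y = 3272.00 is below potential 3379; expectations adjust and SRAS shifts right until y = 3379.
Long run: on the new AD curve, 3379 = 4124 − 7p gives p = 106.43.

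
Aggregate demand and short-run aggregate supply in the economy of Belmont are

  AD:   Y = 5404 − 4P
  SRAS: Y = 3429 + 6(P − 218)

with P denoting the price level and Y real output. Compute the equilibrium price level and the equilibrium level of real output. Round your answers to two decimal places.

Write SRAS as Y = 3429 + 6P − 1308 = 2121 + 6P.
Set AD = SRAS: 5404 − 4P = 2121 + 6P, so 3283 = 10P and P = 328.30.
Substituting into AD, Y = 5404 − 4P = 4090.80.

P = 328.30, Y = 4090.80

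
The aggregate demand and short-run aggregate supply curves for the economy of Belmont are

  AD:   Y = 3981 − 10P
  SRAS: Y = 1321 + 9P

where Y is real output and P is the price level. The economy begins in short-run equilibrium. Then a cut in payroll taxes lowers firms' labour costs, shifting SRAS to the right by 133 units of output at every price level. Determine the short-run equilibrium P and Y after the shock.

P = 133, Y = 2651

This is a positive supply shock: SRAS shifts right.
New SRAS: Y = 1454 + 9P.
Set AD = SRAS: 3981 − 10P = 1454 + 9P, so 2527 = 19P and P = 133.
Y = 3981 − 10·133 = 2651.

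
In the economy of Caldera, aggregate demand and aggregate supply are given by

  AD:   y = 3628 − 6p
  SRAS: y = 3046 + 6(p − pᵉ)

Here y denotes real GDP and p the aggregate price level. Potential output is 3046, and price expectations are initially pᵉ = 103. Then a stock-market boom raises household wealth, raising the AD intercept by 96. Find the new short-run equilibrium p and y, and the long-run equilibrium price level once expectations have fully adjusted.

Short run: p = 108, y = 3076. Long run: p = 113.

AD shifts right: new AD is y = 3724 − 6p. With pᵉ = 103, SRAS is y = 2428 + 6p.
Short run: 3724 − 6p = 2428 + 6p gives 1296 = 12p, so p = 108 and y = 3724 − 6·108 = 3076.
y = 3076 is above potential 3046; expectations adjust and SRAS shifts left until y = 3046.
Long run: on the new AD curve, 3046 = 3724 − 6p gives p = 113.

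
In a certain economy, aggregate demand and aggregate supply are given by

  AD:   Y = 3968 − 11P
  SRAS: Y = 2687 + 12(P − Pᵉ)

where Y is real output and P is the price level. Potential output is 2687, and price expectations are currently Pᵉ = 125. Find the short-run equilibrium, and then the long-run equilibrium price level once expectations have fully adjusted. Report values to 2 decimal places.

Short run: with Pᵉ = 125, SRAS is Y = 1187 + 12P. Setting AD = SRAS gives 2781 = 23P, so P = 120.91 and Y = 3968 − 11P = 2637.96.
Output 2637.96 is below potential 2687, so over time expected prices fall and SRAS shifts right until Y returns to 2687.
Long run: Y = 2687 on the AD curve gives 2687 = 3968 − 11P, so P = 116.45.

Short run: P = 120.91, Y = 2637.96. Long run: P = 116.45.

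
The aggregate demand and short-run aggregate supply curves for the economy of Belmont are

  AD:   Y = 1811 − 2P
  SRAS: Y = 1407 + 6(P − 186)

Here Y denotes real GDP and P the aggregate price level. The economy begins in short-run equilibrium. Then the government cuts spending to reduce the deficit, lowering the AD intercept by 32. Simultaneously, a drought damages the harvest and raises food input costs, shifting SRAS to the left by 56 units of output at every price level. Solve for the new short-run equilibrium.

After both shocks: AD is Y = 1779 − 2P and SRAS is Y = 235 + 6P.
Setting them equal: 1544 = 8P, so P = 193.
Y = 1779 − 2·193 = 1393.

P = 193, Y = 1393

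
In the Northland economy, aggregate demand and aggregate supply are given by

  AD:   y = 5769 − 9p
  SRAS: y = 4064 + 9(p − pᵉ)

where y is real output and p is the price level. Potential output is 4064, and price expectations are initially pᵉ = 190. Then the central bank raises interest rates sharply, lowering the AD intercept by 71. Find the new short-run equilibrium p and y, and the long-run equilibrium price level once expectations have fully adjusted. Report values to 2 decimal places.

Short run: p = 185.78, y = 4026.00. Long run: p = 181.56.

AD shifts left: new AD is y = 5698 − 9p. With pᵉ = 190, SRAS is y = 2354 + 9p.
Short run: 5698 − 9p = 2354 + 9p gives 3344 = 18p, so p = 185.78 and y = 5698 − 9p = 4026.00.
y = 4026.00 is below potential 4064; expectations adjust and SRAS shifts right until y = 4064.
Long run: on the new AD curve, 4064 = 5698 − 9p gives p = 181.56.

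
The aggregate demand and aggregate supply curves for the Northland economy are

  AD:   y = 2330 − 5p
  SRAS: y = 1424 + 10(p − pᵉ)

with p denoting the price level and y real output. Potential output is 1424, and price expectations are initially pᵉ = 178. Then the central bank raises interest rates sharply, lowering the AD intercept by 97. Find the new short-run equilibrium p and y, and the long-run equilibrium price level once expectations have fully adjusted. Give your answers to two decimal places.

AD shifts left: new AD is y = 2233 − 5p. With pᵉ = 178, SRAS is y = 10p − 356.
Short run: 2233 − 5p = 10p − 356 gives 2589 = 15p, so p = 172.60 and y = 2233 − 5p = 1370.00.
y = 1370.00 is below potential 1424; expectations adjust and SRAS shifts right until y = 1424.
Long run: on the new AD curve, 1424 = 2233 − 5p gives p = 161.80.

Short run: p = 172.60, y = 1370.00. Long run: p = 161.80.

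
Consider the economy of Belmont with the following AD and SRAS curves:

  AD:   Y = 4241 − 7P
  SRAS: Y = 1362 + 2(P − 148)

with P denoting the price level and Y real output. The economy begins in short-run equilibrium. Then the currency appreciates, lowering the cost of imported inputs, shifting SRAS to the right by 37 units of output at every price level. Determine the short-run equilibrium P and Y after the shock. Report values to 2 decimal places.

This is a positive supply shock: SRAS shifts right.
New SRAS: Y = 1103 + 2P.
Set AD = SRAS: 4241 − 7P = 1103 + 2P, so 3138 = 9P and P = 348.67.
Substituting into AD, Y = 1800.33.

P = 348.67, Y = 1800.33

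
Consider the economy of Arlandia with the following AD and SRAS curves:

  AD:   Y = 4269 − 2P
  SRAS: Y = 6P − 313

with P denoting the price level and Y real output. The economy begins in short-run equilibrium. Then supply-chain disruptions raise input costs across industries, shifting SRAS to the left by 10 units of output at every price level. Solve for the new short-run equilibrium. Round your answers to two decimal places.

P = 574.00, Y = 3121.00

This is a negative supply shock: SRAS shifts left.
New SRAS: Y = 6P − 323.
Set AD = SRAS: 4269 − 2P = 6P − 323, so 4592 = 8P and P = 574.00.
Substituting into AD, Y = 3121.00.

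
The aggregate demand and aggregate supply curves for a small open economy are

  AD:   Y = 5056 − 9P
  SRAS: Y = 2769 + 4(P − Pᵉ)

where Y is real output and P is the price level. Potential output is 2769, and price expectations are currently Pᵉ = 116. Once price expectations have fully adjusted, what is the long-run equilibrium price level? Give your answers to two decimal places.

Short run: with Pᵉ = 116, SRAS is Y = 2305 + 4P. Setting AD = SRAS gives 2751 = 13P, so P = 211.62 and Y = 5056 − 9P = 3151.46.
Output 3151.46 is above potential 2769, so over time expected prices rise and SRAS shifts left until Y returns to 2769.
Long run: Y = 2769 on the AD curve gives 2769 = 5056 − 9P, so P = 254.11.

Long-run P = 254.11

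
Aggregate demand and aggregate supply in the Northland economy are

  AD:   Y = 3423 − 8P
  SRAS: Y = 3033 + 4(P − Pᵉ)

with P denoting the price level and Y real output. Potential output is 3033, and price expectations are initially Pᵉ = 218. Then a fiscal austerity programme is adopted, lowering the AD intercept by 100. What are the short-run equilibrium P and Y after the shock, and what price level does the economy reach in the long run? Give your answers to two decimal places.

AD shifts left: new AD is Y = 3323 − 8P. With Pᵉ = 218, SRAS is Y = 2161 + 4P.
Short run: 3323 − 8P = 2161 + 4P gives 1162 = 12P, so P = 96.83 and Y = 3323 − 8P = 2548.33.
Y = 2548.33 is below potential 3033; expectations adjust and SRAS shifts right until Y = 3033.
Long run: on the new AD curve, 3033 = 3323 − 8P gives P = 36.25.

Short run: P = 96.83, Y = 2548.33. Long run: P = 36.25.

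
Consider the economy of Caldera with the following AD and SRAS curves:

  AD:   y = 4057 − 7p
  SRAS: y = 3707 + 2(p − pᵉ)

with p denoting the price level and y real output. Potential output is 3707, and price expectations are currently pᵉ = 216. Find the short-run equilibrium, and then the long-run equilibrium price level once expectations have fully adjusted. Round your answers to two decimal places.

Short run: with pᵉ = 216, SRAS is y = 3275 + 2p. Setting AD = SRAS gives 782 = 9p, so p = 86.89 and y = 4057 − 7p = 3448.78.
Output 3448.78 is below potential 3707, so over time expected prices fall and SRAS shifts right until y returns to 3707.
Long run: y = 3707 on the AD curve gives 3707 = 4057 − 7p, so p = 50.00.

Short run: p = 86.89, y = 3448.78. Long run: p = 50.00.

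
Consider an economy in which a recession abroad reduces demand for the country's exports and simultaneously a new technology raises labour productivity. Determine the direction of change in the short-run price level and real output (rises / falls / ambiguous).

The first event is a negative demand shock: AD shifts left, which by itself pushes P down and Y down.
The second is a favourable supply shock: SRAS shifts right, which by itself pushes P down and Y up.
Both shocks push P down, so P falls. The two shocks push Y in opposite directions, so the effect on Y is ambiguous.

Price level: falls; output: ambiguous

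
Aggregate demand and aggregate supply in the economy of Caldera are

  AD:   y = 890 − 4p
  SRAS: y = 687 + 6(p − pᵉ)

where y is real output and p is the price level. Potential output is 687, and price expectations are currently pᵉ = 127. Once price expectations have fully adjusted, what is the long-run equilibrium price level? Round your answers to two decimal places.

Short run: with pᵉ = 127, SRAS is y = 6p − 75. Setting AD = SRAS gives 965 = 10p, so p = 96.50 and y = 890 − 4p = 504.00.
Output 504.00 is below potential 687, so over time expected prices fall and SRAS shifts right until y returns to 687.
Long run: y = 687 on the AD curve gives 687 = 890 − 4p, so p = 50.75.

Long-run p = 50.75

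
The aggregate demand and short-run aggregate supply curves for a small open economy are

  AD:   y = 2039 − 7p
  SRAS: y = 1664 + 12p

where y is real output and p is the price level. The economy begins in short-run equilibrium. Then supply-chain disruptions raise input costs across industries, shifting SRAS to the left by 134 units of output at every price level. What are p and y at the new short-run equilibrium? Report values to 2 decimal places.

This is a negative supply shock: SRAS shifts left.
New SRAS: y = 1530 + 12p.
Set AD = SRAS: 2039 − 7p = 1530 + 12p, so 509 = 19p and p = 26.79.
Substituting into AD, y = 1851.47.

p = 26.79, y = 1851.47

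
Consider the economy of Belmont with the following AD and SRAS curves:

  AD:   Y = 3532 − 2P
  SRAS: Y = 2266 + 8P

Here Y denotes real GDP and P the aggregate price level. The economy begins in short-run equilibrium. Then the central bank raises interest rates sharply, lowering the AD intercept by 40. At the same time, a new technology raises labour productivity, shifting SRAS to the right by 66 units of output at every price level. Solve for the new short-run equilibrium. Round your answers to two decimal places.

P = 116.00, Y = 3260.00

After both shocks: AD is Y = 3492 − 2P and SRAS is Y = 2332 + 8P.
Setting them equal: 1160 = 10P, so P = 116.00.
Substituting into AD, Y = 3260.00.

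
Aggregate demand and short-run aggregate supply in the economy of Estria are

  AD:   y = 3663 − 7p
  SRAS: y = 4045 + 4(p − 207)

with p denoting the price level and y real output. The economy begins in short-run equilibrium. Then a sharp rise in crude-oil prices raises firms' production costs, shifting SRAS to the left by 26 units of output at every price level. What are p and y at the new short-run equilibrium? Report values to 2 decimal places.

p = 42.91, y = 3362.64

This is a negative supply shock: SRAS shifts left.
New SRAS: y = 3191 + 4p.
Set AD = SRAS: 3663 − 7p = 3191 + 4p, so 472 = 11p and p = 42.91.
Substituting into AD, y = 3362.64.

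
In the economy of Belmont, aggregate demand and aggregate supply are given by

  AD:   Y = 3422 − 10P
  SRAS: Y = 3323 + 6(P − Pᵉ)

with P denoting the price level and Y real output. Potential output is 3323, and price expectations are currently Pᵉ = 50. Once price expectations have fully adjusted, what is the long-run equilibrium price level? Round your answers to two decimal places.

Short run: with Pᵉ = 50, SRAS is Y = 3023 + 6P. Setting AD = SRAS gives 399 = 16P, so P = 24.94 and Y = 3422 − 10P = 3172.63.
Output 3172.63 is below potential 3323, so over time expected prices fall and SRAS shifts right until Y returns to 3323.
Long run: Y = 3323 on the AD curve gives 3323 = 3422 − 10P, so P = 9.90.

Long-run P = 9.90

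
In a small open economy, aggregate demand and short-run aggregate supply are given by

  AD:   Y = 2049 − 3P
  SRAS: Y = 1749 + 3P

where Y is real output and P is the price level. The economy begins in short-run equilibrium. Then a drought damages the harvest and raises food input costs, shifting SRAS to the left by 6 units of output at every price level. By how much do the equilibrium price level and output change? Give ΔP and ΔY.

ΔP = +1, ΔY = -3

This is a negative supply shock: SRAS shifts left.
New SRAS: Y = 1743 + 3P.
Set AD = SRAS: 2049 − 3P = 1743 + 3P, so 306 = 6P and P = 51.
Y = 2049 − 3·51 = 1896.
Initially P = 50, Y = 1899, so ΔP = +1 and ΔY = -3.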